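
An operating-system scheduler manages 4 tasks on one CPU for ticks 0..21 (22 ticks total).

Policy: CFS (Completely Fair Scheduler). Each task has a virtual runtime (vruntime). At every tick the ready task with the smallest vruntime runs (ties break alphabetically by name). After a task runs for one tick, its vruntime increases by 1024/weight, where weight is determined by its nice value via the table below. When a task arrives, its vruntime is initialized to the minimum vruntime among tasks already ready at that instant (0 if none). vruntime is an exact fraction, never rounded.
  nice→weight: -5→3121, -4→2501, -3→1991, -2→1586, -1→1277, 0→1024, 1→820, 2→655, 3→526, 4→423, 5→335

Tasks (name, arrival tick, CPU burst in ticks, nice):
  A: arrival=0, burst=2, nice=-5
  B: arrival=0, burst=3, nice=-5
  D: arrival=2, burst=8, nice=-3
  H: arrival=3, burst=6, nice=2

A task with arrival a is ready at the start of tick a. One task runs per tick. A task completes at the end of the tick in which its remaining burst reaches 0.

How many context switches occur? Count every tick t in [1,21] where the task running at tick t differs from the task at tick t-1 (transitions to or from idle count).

context switches = 13

t=0: vr[A=0 B=0] → run A
t=1: vr[A=1024/3121 B=0] → run B
t=2: vr[A=1024/3121 B=1024/3121 D=1024/3121] → run A
t=3: vr[B=1024/3121 D=1024/3121 H=1024/3121] → run B
t=4: vr[B=2048/3121 D=1024/3121 H=1024/3121] → run D
t=5: vr[B=2048/3121 D=5234688/6213911 H=1024/3121] → run H
t=6: vr[B=2048/3121 D=5234688/6213911 H=3866624/2044255] → run B
t=7: vr[D=5234688/6213911 H=3866624/2044255] → run D
t=8: vr[D=8430592/6213911 H=3866624/2044255] → run D
t=9: vr[D=11626496/6213911 H=3866624/2044255] → run D
t=10: vr[D=14822400/6213911 H=3866624/2044255] → run H
t=11: vr[D=14822400/6213911 H=7062528/2044255] → run D
t=12: vr[D=18018304/6213911 H=7062528/2044255] → run D
t=13: vr[D=21214208/6213911 H=7062528/2044255] → run D
t=14: vr[D=24410112/6213911 H=7062528/2044255] → run H
t=15: vr[D=24410112/6213911 H=10258432/2044255] → run D
t=16: vr[H=10258432/2044255] → run H
t=17: vr[H=13454336/2044255] → run H
t=18: vr[H=3330048/408851] → run H
t=19: (idle)
t=20: (idle)
t=21: (idle)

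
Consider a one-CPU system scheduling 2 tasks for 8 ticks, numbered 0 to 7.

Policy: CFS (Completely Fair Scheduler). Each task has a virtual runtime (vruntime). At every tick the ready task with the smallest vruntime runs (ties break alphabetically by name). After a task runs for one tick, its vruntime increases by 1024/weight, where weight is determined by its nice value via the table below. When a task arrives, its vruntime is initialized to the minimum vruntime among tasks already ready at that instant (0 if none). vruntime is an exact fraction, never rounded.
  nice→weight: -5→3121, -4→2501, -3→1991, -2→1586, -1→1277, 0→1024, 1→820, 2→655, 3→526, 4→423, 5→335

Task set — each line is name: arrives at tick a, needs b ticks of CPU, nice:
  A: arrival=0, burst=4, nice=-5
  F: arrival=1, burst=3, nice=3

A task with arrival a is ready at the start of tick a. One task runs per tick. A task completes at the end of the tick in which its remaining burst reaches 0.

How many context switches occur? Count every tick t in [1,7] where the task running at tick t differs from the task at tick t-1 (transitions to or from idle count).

context switches = 4

t=0: vr[A=0] → run A
t=1: vr[A=1024/3121 F=1024/3121] → run A
t=2: vr[A=2048/3121 F=1024/3121] → run F
t=3: vr[A=2048/3121 F=1867264/820823] → run A
t=4: vr[A=3072/3121 F=1867264/820823] → run A
t=5: vr[F=1867264/820823] → run F
t=6: vr[F=3465216/820823] → run F
t=7: (idle)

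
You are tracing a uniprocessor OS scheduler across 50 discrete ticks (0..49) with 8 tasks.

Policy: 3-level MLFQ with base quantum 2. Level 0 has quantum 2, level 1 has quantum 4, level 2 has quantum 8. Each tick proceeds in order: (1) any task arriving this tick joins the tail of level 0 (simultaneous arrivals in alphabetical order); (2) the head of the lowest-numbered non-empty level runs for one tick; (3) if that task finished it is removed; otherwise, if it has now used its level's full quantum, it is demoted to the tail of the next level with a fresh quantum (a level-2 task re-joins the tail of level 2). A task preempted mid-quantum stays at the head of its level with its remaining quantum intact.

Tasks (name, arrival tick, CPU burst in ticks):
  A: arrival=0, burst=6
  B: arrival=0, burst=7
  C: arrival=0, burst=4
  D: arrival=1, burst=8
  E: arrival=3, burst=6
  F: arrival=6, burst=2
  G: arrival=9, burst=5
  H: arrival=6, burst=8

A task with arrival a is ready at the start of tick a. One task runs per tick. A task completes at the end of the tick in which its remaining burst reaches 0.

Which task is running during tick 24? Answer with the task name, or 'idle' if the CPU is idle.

t=0: L0/L1/L2 = ABC/-/- → run A
t=1: L0/L1/L2 = ABCD/-/- → run A
t=2: L0/L1/L2 = BCD/A/- → run B
t=3: L0/L1/L2 = BCDE/A/- → run B
t=4: L0/L1/L2 = CDE/AB/- → run C
t=5: L0/L1/L2 = CDE/AB/- → run C
t=6: L0/L1/L2 = DEFH/ABC/- → run D
t=7: L0/L1/L2 = DEFH/ABC/- → run D
t=8: L0/L1/L2 = EFH/ABCD/- → run E
t=9: L0/L1/L2 = EFHG/ABCD/- → run E
t=10: L0/L1/L2 = FHG/ABCDE/- → run F
t=11: L0/L1/L2 = FHG/ABCDE/- → run F
t=12: L0/L1/L2 = HG/ABCDE/- → run H
t=13: L0/L1/L2 = HG/ABCDE/- → run H
t=14: L0/L1/L2 = G/ABCDEH/- → run G
t=15: L0/L1/L2 = G/ABCDEH/- → run G
t=16: L0/L1/L2 = -/ABCDEHG/- → run A
t=17: L0/L1/L2 = -/ABCDEHG/- → run A
t=18: L0/L1/L2 = -/ABCDEHG/- → run A
t=19: L0/L1/L2 = -/ABCDEHG/- → run A
t=20: L0/L1/L2 = -/BCDEHG/- → run B
t=21: L0/L1/L2 = -/BCDEHG/- → run B
t=22: L0/L1/L2 = -/BCDEHG/- → run B
t=23: L0/L1/L2 = -/BCDEHG/- → run B
t=24: L0/L1/L2 = -/CDEHG/B → run C
t=25: L0/L1/L2 = -/CDEHG/B → run C
t=26: L0/L1/L2 = -/DEHG/B → run D
t=27: L0/L1/L2 = -/DEHG/B → run D
t=28: L0/L1/L2 = -/DEHG/B → run D
t=29: L0/L1/L2 = -/DEHG/B → run D
t=30: L0/L1/L2 = -/EHG/BD → run E
t=31: L0/L1/L2 = -/EHG/BD → run E
t=32: L0/L1/L2 = -/EHG/BD → run E
t=33: L0/L1/L2 = -/EHG/BD → run E
t=34: L0/L1/L2 = -/HG/BD → run H
t=35: L0/L1/L2 = -/HG/BD → run H
t=36: L0/L1/L2 = -/HG/BD → run H
t=37: L0/L1/L2 = -/HG/BD → run H
t=38: L0/L1/L2 = -/G/BDH → run G
t=39: L0/L1/L2 = -/G/BDH → run G
t=40: L0/L1/L2 = -/G/BDH → run G
t=41: L0/L1/L2 = -/-/BDH → run B
t=42: L0/L1/L2 = -/-/DH → run D
t=43: L0/L1/L2 = -/-/DH → run D
t=44: L0/L1/L2 = -/-/H → run H
t=45: L0/L1/L2 = -/-/H → run H
t=46: (idle)
t=47: (idle)
t=48: (idle)
t=49: (idle)

running at tick 24 = C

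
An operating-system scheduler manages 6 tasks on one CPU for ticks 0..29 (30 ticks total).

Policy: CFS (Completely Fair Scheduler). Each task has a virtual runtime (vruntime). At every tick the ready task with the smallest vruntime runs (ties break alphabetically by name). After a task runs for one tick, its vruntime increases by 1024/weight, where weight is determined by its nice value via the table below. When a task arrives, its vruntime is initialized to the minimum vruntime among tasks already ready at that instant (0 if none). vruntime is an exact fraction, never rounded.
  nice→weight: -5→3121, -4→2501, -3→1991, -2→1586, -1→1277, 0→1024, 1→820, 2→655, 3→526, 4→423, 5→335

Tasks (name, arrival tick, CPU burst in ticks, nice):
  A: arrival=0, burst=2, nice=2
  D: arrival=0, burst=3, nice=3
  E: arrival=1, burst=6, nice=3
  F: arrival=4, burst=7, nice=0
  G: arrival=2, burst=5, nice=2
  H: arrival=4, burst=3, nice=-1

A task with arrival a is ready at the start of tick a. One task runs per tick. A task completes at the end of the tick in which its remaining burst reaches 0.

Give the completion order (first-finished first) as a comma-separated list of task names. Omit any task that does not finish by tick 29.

t=0: vr[A=0 D=0] → run A
t=1: vr[A=1024/655 D=0 E=0] → run D
t=2: vr[A=1024/655 D=512/263 E=0 G=0] → run E
t=3: vr[A=1024/655 D=512/263 E=512/263 G=0] → run G
t=4: vr[A=1024/655 D=512/263 E=512/263 F=1024/655 G=1024/655 H=1024/655] → run A
t=5: vr[D=512/263 E=512/263 F=1024/655 G=1024/655 H=1024/655] → run F
t=6: vr[D=512/263 E=512/263 F=1679/655 G=1024/655 H=1024/655] → run G
t=7: vr[D=512/263 E=512/263 F=1679/655 G=2048/655 H=1024/655] → run H
t=8: vr[D=512/263 E=512/263 F=1679/655 G=2048/655 H=1978368/836435] → run D
t=9: vr[D=1024/263 E=512/263 F=1679/655 G=2048/655 H=1978368/836435] → run E
t=10: vr[D=1024/263 E=1024/263 F=1679/655 G=2048/655 H=1978368/836435] → run H
t=11: vr[D=1024/263 E=1024/263 F=1679/655 G=2048/655 H=2649088/836435] → run F
t=12: vr[D=1024/263 E=1024/263 F=2334/655 G=2048/655 H=2649088/836435] → run G
t=13: vr[D=1024/263 E=1024/263 F=2334/655 G=3072/655 H=2649088/836435] → run H
t=14: vr[D=1024/263 E=1024/263 F=2334/655 G=3072/655] → run F
t=15: vr[D=1024/263 E=1024/263 F=2989/655 G=3072/655] → run D
t=16: vr[E=1024/263 F=2989/655 G=3072/655] → run E
t=17: vr[E=1536/263 F=2989/655 G=3072/655] → run F
t=18: vr[E=1536/263 F=3644/655 G=3072/655] → run G
t=19: vr[E=1536/263 F=3644/655 G=4096/655] → run F
t=20: vr[E=1536/263 F=4299/655 G=4096/655] → run E
t=21: vr[E=2048/263 F=4299/655 G=4096/655] → run G
t=22: vr[E=2048/263 F=4299/655] → run F
t=23: vr[E=2048/263 F=4954/655] → run F
t=24: vr[E=2048/263] → run E
t=25: vr[E=2560/263] → run E
t=26: (idle)
t=27: (idle)
t=28: (idle)
t=29: (idle)

completion order = A, H, D, G, F, E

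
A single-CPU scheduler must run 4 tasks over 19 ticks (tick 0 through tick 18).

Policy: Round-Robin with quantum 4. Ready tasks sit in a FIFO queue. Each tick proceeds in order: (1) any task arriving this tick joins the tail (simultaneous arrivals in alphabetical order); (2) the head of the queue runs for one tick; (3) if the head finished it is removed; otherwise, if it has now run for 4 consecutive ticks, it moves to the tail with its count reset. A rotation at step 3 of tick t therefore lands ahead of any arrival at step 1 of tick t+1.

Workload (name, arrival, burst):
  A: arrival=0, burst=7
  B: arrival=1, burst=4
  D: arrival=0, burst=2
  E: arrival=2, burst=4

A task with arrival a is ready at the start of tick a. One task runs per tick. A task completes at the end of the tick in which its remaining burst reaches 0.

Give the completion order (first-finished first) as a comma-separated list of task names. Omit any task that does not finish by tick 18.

t=0: queue=[A,D] q_used=0 → run A
t=1: queue=[A,D,B] q_used=1 → run A
t=2: queue=[A,D,B,E] q_used=2 → run A
t=3: queue=[A,D,B,E] q_used=3 → run A
t=4: queue=[D,B,E,A] q_used=0 → run D
t=5: queue=[D,B,E,A] q_used=1 → run D
t=6: queue=[B,E,A] q_used=0 → run B
t=7: queue=[B,E,A] q_used=1 → run B
t=8: queue=[B,E,A] q_used=2 → run B
t=9: queue=[B,E,A] q_used=3 → run B
t=10: queue=[E,A] q_used=0 → run E
t=11: queue=[E,A] q_used=1 → run E
t=12: queue=[E,A] q_used=2 → run E
t=13: queue=[E,A] q_used=3 → run E
t=14: queue=[A] q_used=0 → run A
t=15: queue=[A] q_used=1 → run A
t=16: queue=[A] q_used=2 → run A
t=17: (idle)
t=18: (idle)

completion order = D, B, E, A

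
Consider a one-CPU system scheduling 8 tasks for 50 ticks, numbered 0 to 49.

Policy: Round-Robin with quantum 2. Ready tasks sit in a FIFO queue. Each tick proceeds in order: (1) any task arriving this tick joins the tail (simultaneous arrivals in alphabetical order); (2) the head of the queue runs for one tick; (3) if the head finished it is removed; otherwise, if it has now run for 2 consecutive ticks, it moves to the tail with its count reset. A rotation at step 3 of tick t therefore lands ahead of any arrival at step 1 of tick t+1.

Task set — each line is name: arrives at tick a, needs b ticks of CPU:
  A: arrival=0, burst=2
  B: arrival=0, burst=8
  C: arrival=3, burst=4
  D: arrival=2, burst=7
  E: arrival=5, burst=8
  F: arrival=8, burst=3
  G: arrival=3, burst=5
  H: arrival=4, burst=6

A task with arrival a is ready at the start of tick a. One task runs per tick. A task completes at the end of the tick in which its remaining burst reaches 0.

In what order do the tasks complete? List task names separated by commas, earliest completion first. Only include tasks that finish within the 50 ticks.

completion order = A, C, F, G, B, H, D, E

t=0: queue=[A,B] q_used=0 → run A
t=1: queue=[A,B] q_used=1 → run A
t=2: queue=[B,D] q_used=0 → run B
t=3: queue=[B,D,C,G] q_used=1 → run B
t=4: queue=[D,C,G,B,H] q_used=0 → run D
t=5: queue=[D,C,G,B,H,E] q_used=1 → run D
t=6: queue=[C,G,B,H,E,D] q_used=0 → run C
t=7: queue=[C,G,B,H,E,D] q_used=1 → run C
t=8: queue=[G,B,H,E,D,C,F] q_used=0 → run G
t=9: queue=[G,B,H,E,D,C,F] q_used=1 → run G
t=10: queue=[B,H,E,D,C,F,G] q_used=0 → run B
t=11: queue=[B,H,E,D,C,F,G] q_used=1 → run B
t=12: queue=[H,E,D,C,F,G,B] q_used=0 → run H
t=13: queue=[H,E,D,C,F,G,B] q_used=1 → run H
t=14: queue=[E,D,C,F,G,B,H] q_used=0 → run E
t=15: queue=[E,D,C,F,G,B,H] q_used=1 → run E
t=16: queue=[D,C,F,G,B,H,E] q_used=0 → run D
t=17: queue=[D,C,F,G,B,H,E] q_used=1 → run D
t=18: queue=[C,F,G,B,H,E,D] q_used=0 → run C
t=19: queue=[C,F,G,B,H,E,D] q_used=1 → run C
t=20: queue=[F,G,B,H,E,D] q_used=0 → run F
t=21: queue=[F,G,B,H,E,D] q_used=1 → run F
t=22: queue=[G,B,H,E,D,F] q_used=0 → run G
t=23: queue=[G,B,H,E,D,F] q_used=1 → run G
t=24: queue=[B,H,E,D,F,G] q_used=0 → run B
t=25: queue=[B,H,E,D,F,G] q_used=1 → run B
t=26: queue=[H,E,D,F,G,B] q_used=0 → run H
t=27: queue=[H,E,D,F,G,B] q_used=1 → run H
t=28: queue=[E,D,F,G,B,H] q_used=0 → run E
t=29: queue=[E,D,F,G,B,H] q_used=1 → run E
t=30: queue=[D,F,G,B,H,E] q_used=0 → run D
t=31: queue=[D,F,G,B,H,E] q_used=1 → run D
t=32: queue=[F,G,B,H,E,D] q_used=0 → run F
t=33: queue=[G,B,H,E,D] q_used=0 → run G
t=34: queue=[B,H,E,D] q_used=0 → run B
t=35: queue=[B,H,E,D] q_used=1 → run B
t=36: queue=[H,E,D] q_used=0 → run H
t=37: queue=[H,E,D] q_used=1 → run H
t=38: queue=[E,D] q_used=0 → run E
t=39: queue=[E,D] q_used=1 → run E
t=40: queue=[D,E] q_used=0 → run D
t=41: queue=[E] q_used=0 → run E
t=42: queue=[E] q_used=1 → run E
t=43: (idle)
t=44: (idle)
t=45: (idle)
t=46: (idle)
t=47: (idle)
t=48: (idle)
t=49: (idle)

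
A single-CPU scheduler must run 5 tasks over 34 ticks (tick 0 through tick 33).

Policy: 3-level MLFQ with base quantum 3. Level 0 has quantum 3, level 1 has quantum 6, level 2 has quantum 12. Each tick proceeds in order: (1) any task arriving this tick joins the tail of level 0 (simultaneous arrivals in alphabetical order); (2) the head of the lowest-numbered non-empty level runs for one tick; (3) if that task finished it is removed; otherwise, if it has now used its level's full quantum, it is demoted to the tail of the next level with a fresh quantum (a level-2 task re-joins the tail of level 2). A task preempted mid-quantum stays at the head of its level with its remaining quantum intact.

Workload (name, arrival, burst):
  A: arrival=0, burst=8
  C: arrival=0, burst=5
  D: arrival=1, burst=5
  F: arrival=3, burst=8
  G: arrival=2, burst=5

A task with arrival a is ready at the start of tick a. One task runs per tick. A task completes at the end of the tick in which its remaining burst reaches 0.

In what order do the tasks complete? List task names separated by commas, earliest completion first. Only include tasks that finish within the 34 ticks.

completion order = A, C, D, G, F

t=0: L0/L1/L2 = AC/-/- → run A
t=1: L0/L1/L2 = ACD/-/- → run A
t=2: L0/L1/L2 = ACDG/-/- → run A
t=3: L0/L1/L2 = CDGF/A/- → run C
t=4: L0/L1/L2 = CDGF/A/- → run C
t=5: L0/L1/L2 = CDGF/A/- → run C
t=6: L0/L1/L2 = DGF/AC/- → run D
t=7: L0/L1/L2 = DGF/AC/- → run D
t=8: L0/L1/L2 = DGF/AC/- → run D
t=9: L0/L1/L2 = GF/ACD/- → run G
t=10: L0/L1/L2 = GF/ACD/- → run G
t=11: L0/L1/L2 = GF/ACD/- → run G
t=12: L0/L1/L2 = F/ACDG/- → run F
t=13: L0/L1/L2 = F/ACDG/- → run F
t=14: L0/L1/L2 = F/ACDG/- → run F
t=15: L0/L1/L2 = -/ACDGF/- → run A
t=16: L0/L1/L2 = -/ACDGF/- → run A
t=17: L0/L1/L2 = -/ACDGF/- → run A
t=18: L0/L1/L2 = -/ACDGF/- → run A
t=19: L0/L1/L2 = -/ACDGF/- → run A
t=20: L0/L1/L2 = -/CDGF/- → run C
t=21: L0/L1/L2 = -/CDGF/- → run C
t=22: L0/L1/L2 = -/DGF/- → run D
t=23: L0/L1/L2 = -/DGF/- → run D
t=24: L0/L1/L2 = -/GF/- → run G
t=25: L0/L1/L2 = -/GF/- → run G
t=26: L0/L1/L2 = -/F/- → run F
t=27: L0/L1/L2 = -/F/- → run F
t=28: L0/L1/L2 = -/F/- → run F
t=29: L0/L1/L2 = -/F/- → run F
t=30: L0/L1/L2 = -/F/- → run F
t=31: (idle)
t=32: (idle)
t=33: (idle)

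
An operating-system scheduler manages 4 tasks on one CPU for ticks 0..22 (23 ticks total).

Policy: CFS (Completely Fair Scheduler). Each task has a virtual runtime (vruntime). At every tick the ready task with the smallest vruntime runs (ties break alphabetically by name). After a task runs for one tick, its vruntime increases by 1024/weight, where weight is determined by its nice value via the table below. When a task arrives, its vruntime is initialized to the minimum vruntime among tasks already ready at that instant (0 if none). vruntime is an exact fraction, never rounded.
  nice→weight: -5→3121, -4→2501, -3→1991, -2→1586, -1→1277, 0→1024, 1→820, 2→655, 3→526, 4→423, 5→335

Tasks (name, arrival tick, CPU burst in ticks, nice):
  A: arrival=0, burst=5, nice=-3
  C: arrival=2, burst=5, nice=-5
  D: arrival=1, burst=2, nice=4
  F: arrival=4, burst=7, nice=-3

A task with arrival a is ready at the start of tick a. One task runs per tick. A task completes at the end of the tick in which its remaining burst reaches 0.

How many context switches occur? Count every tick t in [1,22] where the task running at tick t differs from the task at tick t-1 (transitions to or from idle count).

context switches = 16

t=0: vr[A=0] → run A
t=1: vr[A=1024/1991 D=1024/1991] → run A
t=2: vr[A=2048/1991 C=1024/1991 D=1024/1991] → run C
t=3: vr[A=2048/1991 C=5234688/6213911 D=1024/1991] → run D
t=4: vr[A=2048/1991 C=5234688/6213911 D=2471936/842193 F=5234688/6213911] → run C
t=5: vr[A=2048/1991 C=7273472/6213911 D=2471936/842193 F=5234688/6213911] → run F
t=6: vr[A=2048/1991 C=7273472/6213911 D=2471936/842193 F=8430592/6213911] → run A
t=7: vr[A=3072/1991 C=7273472/6213911 D=2471936/842193 F=8430592/6213911] → run C
t=8: vr[A=3072/1991 C=9312256/6213911 D=2471936/842193 F=8430592/6213911] → run F
t=9: vr[A=3072/1991 C=9312256/6213911 D=2471936/842193 F=11626496/6213911] → run C
t=10: vr[A=3072/1991 C=11351040/6213911 D=2471936/842193 F=11626496/6213911] → run A
t=11: vr[A=4096/1991 C=11351040/6213911 D=2471936/842193 F=11626496/6213911] → run C
t=12: vr[A=4096/1991 D=2471936/842193 F=11626496/6213911] → run F
t=13: vr[A=4096/1991 D=2471936/842193 F=14822400/6213911] → run A
t=14: vr[D=2471936/842193 F=14822400/6213911] → run F
t=15: vr[D=2471936/842193 F=18018304/6213911] → run F
t=16: vr[D=2471936/842193 F=21214208/6213911] → run D
t=17: vr[F=21214208/6213911] → run F
t=18: vr[F=24410112/6213911] → run F
t=19: (idle)
t=20: (idle)
t=21: (idle)
t=22: (idle)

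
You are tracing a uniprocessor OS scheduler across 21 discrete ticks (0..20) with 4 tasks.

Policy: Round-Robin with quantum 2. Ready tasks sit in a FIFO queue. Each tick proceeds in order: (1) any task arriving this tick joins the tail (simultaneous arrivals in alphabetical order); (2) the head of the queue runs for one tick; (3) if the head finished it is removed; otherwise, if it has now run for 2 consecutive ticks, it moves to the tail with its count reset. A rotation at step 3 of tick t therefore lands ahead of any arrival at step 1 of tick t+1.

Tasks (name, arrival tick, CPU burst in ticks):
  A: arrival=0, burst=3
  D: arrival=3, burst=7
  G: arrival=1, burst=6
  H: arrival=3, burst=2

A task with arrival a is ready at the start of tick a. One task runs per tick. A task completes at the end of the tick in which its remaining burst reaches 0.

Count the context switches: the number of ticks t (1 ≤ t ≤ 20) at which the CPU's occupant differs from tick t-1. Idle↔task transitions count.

t=0: queue=[A] q_used=0 → run A
t=1: queue=[A,G] q_used=1 → run A
t=2: queue=[G,A] q_used=0 → run G
t=3: queue=[G,A,D,H] q_used=1 → run G
t=4: queue=[A,D,H,G] q_used=0 → run A
t=5: queue=[D,H,G] q_used=0 → run D
t=6: queue=[D,H,G] q_used=1 → run D
t=7: queue=[H,G,D] q_used=0 → run H
t=8: queue=[H,G,D] q_used=1 → run H
t=9: queue=[G,D] q_used=0 → run G
t=10: queue=[G,D] q_used=1 → run G
t=11: queue=[D,G] q_used=0 → run D
t=12: queue=[D,G] q_used=1 → run D
t=13: queue=[G,D] q_used=0 → run G
t=14: queue=[G,D] q_used=1 → run G
t=15: queue=[D] q_used=0 → run D
t=16: queue=[D] q_used=1 → run D
t=17: queue=[D] q_used=0 → run D
t=18: (idle)
t=19: (idle)
t=20: (idle)

context switches = 9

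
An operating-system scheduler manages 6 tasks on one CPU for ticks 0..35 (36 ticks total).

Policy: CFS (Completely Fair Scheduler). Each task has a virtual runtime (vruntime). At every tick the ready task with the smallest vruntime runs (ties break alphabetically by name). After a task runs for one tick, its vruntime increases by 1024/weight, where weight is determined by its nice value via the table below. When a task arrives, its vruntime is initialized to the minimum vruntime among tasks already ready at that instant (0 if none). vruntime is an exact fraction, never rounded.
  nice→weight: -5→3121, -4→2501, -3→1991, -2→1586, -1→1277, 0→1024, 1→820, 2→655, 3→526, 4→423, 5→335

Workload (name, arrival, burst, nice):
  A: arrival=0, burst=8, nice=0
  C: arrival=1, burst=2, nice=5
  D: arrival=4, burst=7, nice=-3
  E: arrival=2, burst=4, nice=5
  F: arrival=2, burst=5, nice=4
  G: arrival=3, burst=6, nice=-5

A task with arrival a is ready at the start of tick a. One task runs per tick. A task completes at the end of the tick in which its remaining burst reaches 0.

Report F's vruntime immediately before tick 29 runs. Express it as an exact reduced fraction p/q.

t=0: vr[A=0] → run A
t=1: vr[A=1 C=1] → run A
t=2: vr[A=2 C=1 E=1 F=1] → run C
t=3: vr[A=2 C=1359/335 E=1 F=1 G=1] → run E
t=4: vr[A=2 C=1359/335 D=1 E=1359/335 F=1 G=1] → run D
t=5: vr[A=2 C=1359/335 D=3015/1991 E=1359/335 F=1 G=1] → run F
t=6: vr[A=2 C=1359/335 D=3015/1991 E=1359/335 F=1447/423 G=1] → run G
t=7: vr[A=2 C=1359/335 D=3015/1991 E=1359/335 F=1447/423 G=4145/3121] → run G
t=8: vr[A=2 C=1359/335 D=3015/1991 E=1359/335 F=1447/423 G=5169/3121] → run D
t=9: vr[A=2 C=1359/335 D=4039/1991 E=1359/335 F=1447/423 G=5169/3121] → run G
t=10: vr[A=2 C=1359/335 D=4039/1991 E=1359/335 F=1447/423 G=6193/3121] → run G
t=11: vr[A=2 C=1359/335 D=4039/1991 E=1359/335 F=1447/423 G=7217/3121] → run A
t=12: vr[A=3 C=1359/335 D=4039/1991 E=1359/335 F=1447/423 G=7217/3121] → run D
t=13: vr[A=3 C=1359/335 D=5063/1991 E=1359/335 F=1447/423 G=7217/3121] → run G
t=14: vr[A=3 C=1359/335 D=5063/1991 E=1359/335 F=1447/423 G=8241/3121] → run D
t=15: vr[A=3 C=1359/335 D=6087/1991 E=1359/335 F=1447/423 G=8241/3121] → run G
t=16: vr[A=3 C=1359/335 D=6087/1991 E=1359/335 F=1447/423] → run A
t=17: vr[A=4 C=1359/335 D=6087/1991 E=1359/335 F=1447/423] → run D
t=18: vr[A=4 C=1359/335 D=7111/1991 E=1359/335 F=1447/423] → run F
t=19: vr[A=4 C=1359/335 D=7111/1991 E=1359/335 F=2471/423] → run D
t=20: vr[A=4 C=1359/335 D=8135/1991 E=1359/335 F=2471/423] → run A
t=21: vr[A=5 C=1359/335 D=8135/1991 E=1359/335 F=2471/423] → run C
t=22: vr[A=5 D=8135/1991 E=1359/335 F=2471/423] → run E
t=23: vr[A=5 D=8135/1991 E=2383/335 F=2471/423] → run D
t=24: vr[A=5 E=2383/335 F=2471/423] → run A
t=25: vr[A=6 E=2383/335 F=2471/423] → run F
t=26: vr[A=6 E=2383/335 F=1165/141] → run A
t=27: vr[A=7 E=2383/335 F=1165/141] → run A
t=28: vr[E=2383/335 F=1165/141] → run E
t=29: vr[E=3407/335 F=1165/141] → run F
t=30: vr[E=3407/335 F=4519/423] → run E
t=31: vr[F=4519/423] → run F
t=32: (idle)
t=33: (idle)
t=34: (idle)
t=35: (idle)

vruntime(F, start of tick 29) = 1165/141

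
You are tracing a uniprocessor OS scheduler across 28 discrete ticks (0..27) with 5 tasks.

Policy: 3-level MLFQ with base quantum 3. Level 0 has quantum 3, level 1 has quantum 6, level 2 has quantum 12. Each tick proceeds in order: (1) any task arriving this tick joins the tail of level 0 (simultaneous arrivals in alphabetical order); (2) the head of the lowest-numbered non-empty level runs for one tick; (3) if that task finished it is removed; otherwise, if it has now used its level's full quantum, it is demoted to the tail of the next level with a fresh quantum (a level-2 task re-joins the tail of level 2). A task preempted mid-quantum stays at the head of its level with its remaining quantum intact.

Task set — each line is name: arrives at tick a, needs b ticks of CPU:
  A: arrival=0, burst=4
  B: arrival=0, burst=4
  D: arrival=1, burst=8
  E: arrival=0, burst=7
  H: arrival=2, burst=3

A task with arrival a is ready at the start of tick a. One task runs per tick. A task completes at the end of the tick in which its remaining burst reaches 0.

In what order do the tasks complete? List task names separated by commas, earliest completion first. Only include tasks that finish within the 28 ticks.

t=0: L0/L1/L2 = ABE/-/- → run A
t=1: L0/L1/L2 = ABED/-/- → run A
t=2: L0/L1/L2 = ABEDH/-/- → run A
t=3: L0/L1/L2 = BEDH/A/- → run B
t=4: L0/L1/L2 = BEDH/A/- → run B
t=5: L0/L1/L2 = BEDH/A/- → run B
t=6: L0/L1/L2 = EDH/AB/- → run E
t=7: L0/L1/L2 = EDH/AB/- → run E
t=8: L0/L1/L2 = EDH/AB/- → run E
t=9: L0/L1/L2 = DH/ABE/- → run D
t=10: L0/L1/L2 = DH/ABE/- → run D
t=11: L0/L1/L2 = DH/ABE/- → run D
t=12: L0/L1/L2 = H/ABED/- → run H
t=13: L0/L1/L2 = H/ABED/- → run H
t=14: L0/L1/L2 = H/ABED/- → run H
t=15: L0/L1/L2 = -/ABED/- → run A
t=16: L0/L1/L2 = -/BED/- → run B
t=17: L0/L1/L2 = -/ED/- → run E
t=18: L0/L1/L2 = -/ED/- → run E
t=19: L0/L1/L2 = -/ED/- → run E
t=20: L0/L1/L2 = -/ED/- → run E
t=21: L0/L1/L2 = -/D/- → run D
t=22: L0/L1/L2 = -/D/- → run D
t=23: L0/L1/L2 = -/D/- → run D
t=24: L0/L1/L2 = -/D/- → run D
t=25: L0/L1/L2 = -/D/- → run D
t=26: (idle)
t=27: (idle)

completion order = H, A, B, E, D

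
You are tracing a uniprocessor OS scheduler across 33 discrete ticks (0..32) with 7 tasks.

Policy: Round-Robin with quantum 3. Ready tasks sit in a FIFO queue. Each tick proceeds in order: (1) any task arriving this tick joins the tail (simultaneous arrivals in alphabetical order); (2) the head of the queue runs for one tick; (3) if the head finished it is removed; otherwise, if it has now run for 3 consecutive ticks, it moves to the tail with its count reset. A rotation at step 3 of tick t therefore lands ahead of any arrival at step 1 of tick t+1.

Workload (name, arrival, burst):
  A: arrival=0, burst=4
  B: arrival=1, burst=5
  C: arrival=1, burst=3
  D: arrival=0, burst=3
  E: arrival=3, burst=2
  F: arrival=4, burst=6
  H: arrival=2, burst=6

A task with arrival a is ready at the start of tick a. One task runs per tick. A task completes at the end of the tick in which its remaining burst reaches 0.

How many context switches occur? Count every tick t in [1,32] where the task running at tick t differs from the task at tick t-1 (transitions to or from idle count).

context switches = 11

t=0: queue=[A,D] q_used=0 → run A
t=1: queue=[A,D,B,C] q_used=1 → run A
t=2: queue=[A,D,B,C,H] q_used=2 → run A
t=3: queue=[D,B,C,H,A,E] q_used=0 → run D
t=4: queue=[D,B,C,H,A,E,F] q_used=1 → run D
t=5: queue=[D,B,C,H,A,E,F] q_used=2 → run D
t=6: queue=[B,C,H,A,E,F] q_used=0 → run B
t=7: queue=[B,C,H,A,E,F] q_used=1 → run B
t=8: queue=[B,C,H,A,E,F] q_used=2 → run B
t=9: queue=[C,H,A,E,F,B] q_used=0 → run C
t=10: queue=[C,H,A,E,F,B] q_used=1 → run C
t=11: queue=[C,H,A,E,F,B] q_used=2 → run C
t=12: queue=[H,A,E,F,B] q_used=0 → run H
t=13: queue=[H,A,E,F,B] q_used=1 → run H
t=14: queue=[H,A,E,F,B] q_used=2 → run H
t=15: queue=[A,E,F,B,H] q_used=0 → run A
t=16: queue=[E,F,B,H] q_used=0 → run E
t=17: queue=[E,F,B,H] q_used=1 → run E
t=18: queue=[F,B,H] q_used=0 → run F
t=19: queue=[F,B,H] q_used=1 → run F
t=20: queue=[F,B,H] q_used=2 → run F
t=21: queue=[B,H,F] q_used=0 → run B
t=22: queue=[B,H,F] q_used=1 → run B
t=23: queue=[H,F] q_used=0 → run H
t=24: queue=[H,F] q_used=1 → run H
t=25: queue=[H,F] q_used=2 → run H
t=26: queue=[F] q_used=0 → run F
t=27: queue=[F] q_used=1 → run F
t=28: queue=[F] q_used=2 → run F
t=29: (idle)
t=30: (idle)
t=31: (idle)
t=32: (idle)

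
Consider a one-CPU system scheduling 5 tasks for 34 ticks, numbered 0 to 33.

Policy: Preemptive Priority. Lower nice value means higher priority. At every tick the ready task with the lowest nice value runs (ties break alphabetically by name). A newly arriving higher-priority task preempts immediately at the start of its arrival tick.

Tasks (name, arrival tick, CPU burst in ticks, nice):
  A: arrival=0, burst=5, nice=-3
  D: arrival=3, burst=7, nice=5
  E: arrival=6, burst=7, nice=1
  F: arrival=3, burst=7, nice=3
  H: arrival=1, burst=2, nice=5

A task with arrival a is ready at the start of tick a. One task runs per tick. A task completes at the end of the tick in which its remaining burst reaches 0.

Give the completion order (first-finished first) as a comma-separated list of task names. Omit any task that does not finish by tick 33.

t=0: ready={A} → run A
t=1: ready={A,H} → run A
t=2: ready={A,H} → run A
t=3: ready={A,D,F,H} → run A
t=4: ready={A,D,F,H} → run A
t=5: ready={D,F,H} → run F
t=6: ready={D,E,F,H} → run E
t=7: ready={D,E,F,H} → run E
t=8: ready={D,E,F,H} → run E
t=9: ready={D,E,F,H} → run E
t=10: ready={D,E,F,H} → run E
t=11: ready={D,E,F,H} → run E
t=12: ready={D,E,F,H} → run E
t=13: ready={D,F,H} → run F
t=14: ready={D,F,H} → run F
t=15: ready={D,F,H} → run F
t=16: ready={D,F,H} → run F
t=17: ready={D,F,H} → run F
t=18: ready={D,F,H} → run F
t=19: ready={D,H} → run D
t=20: ready={D,H} → run D
t=21: ready={D,H} → run D
t=22: ready={D,H} → run D
t=23: ready={D,H} → run D
t=24: ready={D,H} → run D
t=25: ready={D,H} → run D
t=26: ready={H} → run H
t=27: ready={H} → run H
t=28: (idle)
t=29: (idle)
t=30: (idle)
t=31: (idle)
t=32: (idle)
t=33: (idle)

completion order = A, E, F, D, H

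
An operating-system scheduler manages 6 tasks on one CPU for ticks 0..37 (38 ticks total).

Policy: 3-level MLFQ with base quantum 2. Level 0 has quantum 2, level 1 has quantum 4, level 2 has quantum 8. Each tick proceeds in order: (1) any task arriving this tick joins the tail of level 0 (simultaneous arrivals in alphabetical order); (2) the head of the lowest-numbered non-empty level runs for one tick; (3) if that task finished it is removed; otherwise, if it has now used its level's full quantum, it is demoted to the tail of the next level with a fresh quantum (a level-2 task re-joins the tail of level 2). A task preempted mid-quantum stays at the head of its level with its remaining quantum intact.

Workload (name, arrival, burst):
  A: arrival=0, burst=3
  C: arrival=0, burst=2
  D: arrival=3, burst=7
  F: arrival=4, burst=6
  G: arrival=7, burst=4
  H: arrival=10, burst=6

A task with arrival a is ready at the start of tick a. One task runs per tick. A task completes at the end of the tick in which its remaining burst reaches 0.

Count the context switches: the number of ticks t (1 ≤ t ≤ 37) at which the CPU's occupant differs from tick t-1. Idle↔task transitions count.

context switches = 12

t=0: L0/L1/L2 = AC/-/- → run A
t=1: L0/L1/L2 = AC/-/- → run A
t=2: L0/L1/L2 = C/A/- → run C
t=3: L0/L1/L2 = CD/A/- → run C
t=4: L0/L1/L2 = DF/A/- → run D
t=5: L0/L1/L2 = DF/A/- → run D
t=6: L0/L1/L2 = F/AD/- → run F
t=7: L0/L1/L2 = FG/AD/- → run F
t=8: L0/L1/L2 = G/ADF/- → run G
t=9: L0/L1/L2 = G/ADF/- → run G
t=10: L0/L1/L2 = H/ADFG/- → run H
t=11: L0/L1/L2 = H/ADFG/- → run H
t=12: L0/L1/L2 = -/ADFGH/- → run A
t=13: L0/L1/L2 = -/DFGH/- → run D
t=14: L0/L1/L2 = -/DFGH/- → run D
t=15: L0/L1/L2 = -/DFGH/- → run D
t=16: L0/L1/L2 = -/DFGH/- → run D
t=17: L0/L1/L2 = -/FGH/D → run F
t=18: L0/L1/L2 = -/FGH/D → run F
t=19: L0/L1/L2 = -/FGH/D → run F
t=20: L0/L1/L2 = -/FGH/D → run F
t=21: L0/L1/L2 = -/GH/D → run G
t=22: L0/L1/L2 = -/GH/D → run G
t=23: L0/L1/L2 = -/H/D → run H
t=24: L0/L1/L2 = -/H/D → run H
t=25: L0/L1/L2 = -/H/D → run H
t=26: L0/L1/L2 = -/H/D → run H
t=27: L0/L1/L2 = -/-/D → run D
t=28: (idle)
t=29: (idle)
t=30: (idle)
t=31: (idle)
t=32: (idle)
t=33: (idle)
t=34: (idle)
t=35: (idle)
t=36: (idle)
t=37: (idle)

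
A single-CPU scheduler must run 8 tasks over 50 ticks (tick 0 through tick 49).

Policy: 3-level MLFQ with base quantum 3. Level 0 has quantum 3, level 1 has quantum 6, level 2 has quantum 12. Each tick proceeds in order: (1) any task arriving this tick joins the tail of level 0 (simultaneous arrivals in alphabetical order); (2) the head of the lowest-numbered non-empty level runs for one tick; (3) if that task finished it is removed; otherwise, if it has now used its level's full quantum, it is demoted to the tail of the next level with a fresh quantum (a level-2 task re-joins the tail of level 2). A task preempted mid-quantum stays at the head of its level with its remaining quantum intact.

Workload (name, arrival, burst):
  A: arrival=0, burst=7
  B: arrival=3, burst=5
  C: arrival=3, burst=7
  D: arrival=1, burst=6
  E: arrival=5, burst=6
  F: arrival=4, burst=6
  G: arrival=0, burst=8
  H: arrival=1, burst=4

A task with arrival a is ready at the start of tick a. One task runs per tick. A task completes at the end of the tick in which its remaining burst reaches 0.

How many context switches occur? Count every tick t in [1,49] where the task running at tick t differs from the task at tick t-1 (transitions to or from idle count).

t=0: L0/L1/L2 = AG/-/- → run A
t=1: L0/L1/L2 = AGDH/-/- → run A
t=2: L0/L1/L2 = AGDH/-/- → run A
t=3: L0/L1/L2 = GDHBC/A/- → run G
t=4: L0/L1/L2 = GDHBCF/A/- → run G
t=5: L0/L1/L2 = GDHBCFE/A/- → run G
t=6: L0/L1/L2 = DHBCFE/AG/- → run D
t=7: L0/L1/L2 = DHBCFE/AG/- → run D
t=8: L0/L1/L2 = DHBCFE/AG/- → run D
t=9: L0/L1/L2 = HBCFE/AGD/- → run H
t=10: L0/L1/L2 = HBCFE/AGD/- → run H
t=11: L0/L1/L2 = HBCFE/AGD/- → run H
t=12: L0/L1/L2 = BCFE/AGDH/- → run B
t=13: L0/L1/L2 = BCFE/AGDH/- → run B
t=14: L0/L1/L2 = BCFE/AGDH/- → run B
t=15: L0/L1/L2 = CFE/AGDHB/- → run C
t=16: L0/L1/L2 = CFE/AGDHB/- → run C
t=17: L0/L1/L2 = CFE/AGDHB/- → run C
t=18: L0/L1/L2 = FE/AGDHBC/- → run F
t=19: L0/L1/L2 = FE/AGDHBC/- → run F
t=20: L0/L1/L2 = FE/AGDHBC/- → run F
t=21: L0/L1/L2 = E/AGDHBCF/- → run E
t=22: L0/L1/L2 = E/AGDHBCF/- → run E
t=23: L0/L1/L2 = E/AGDHBCF/- → run E
t=24: L0/L1/L2 = -/AGDHBCFE/- → run A
t=25: L0/L1/L2 = -/AGDHBCFE/- → run A
t=26: L0/L1/L2 = -/AGDHBCFE/- → run A
t=27: L0/L1/L2 = -/AGDHBCFE/- → run A
t=28: L0/L1/L2 = -/GDHBCFE/- → run G
t=29: L0/L1/L2 = -/GDHBCFE/- → run G
t=30: L0/L1/L2 = -/GDHBCFE/- → run G
t=31: L0/L1/L2 = -/GDHBCFE/- → run G
t=32: L0/L1/L2 = -/GDHBCFE/- → run G
t=33: L0/L1/L2 = -/DHBCFE/- → run D
t=34: L0/L1/L2 = -/DHBCFE/- → run D
t=35: L0/L1/L2 = -/DHBCFE/- → run D
t=36: L0/L1/L2 = -/HBCFE/- → run H
t=37: L0/L1/L2 = -/BCFE/- → run B
t=38: L0/L1/L2 = -/BCFE/- → run B
t=39: L0/L1/L2 = -/CFE/- → run C
t=40: L0/L1/L2 = -/CFE/- → run C
t=41: L0/L1/L2 = -/CFE/- → run C
t=42: L0/L1/L2 = -/CFE/- → run C
t=43: L0/L1/L2 = -/FE/- → run F
t=44: L0/L1/L2 = -/FE/- → run F
t=45: L0/L1/L2 = -/FE/- → run F
t=46: L0/L1/L2 = -/E/- → run E
t=47: L0/L1/L2 = -/E/- → run E
t=48: L0/L1/L2 = -/E/- → run E
t=49: (idle)

context switches = 16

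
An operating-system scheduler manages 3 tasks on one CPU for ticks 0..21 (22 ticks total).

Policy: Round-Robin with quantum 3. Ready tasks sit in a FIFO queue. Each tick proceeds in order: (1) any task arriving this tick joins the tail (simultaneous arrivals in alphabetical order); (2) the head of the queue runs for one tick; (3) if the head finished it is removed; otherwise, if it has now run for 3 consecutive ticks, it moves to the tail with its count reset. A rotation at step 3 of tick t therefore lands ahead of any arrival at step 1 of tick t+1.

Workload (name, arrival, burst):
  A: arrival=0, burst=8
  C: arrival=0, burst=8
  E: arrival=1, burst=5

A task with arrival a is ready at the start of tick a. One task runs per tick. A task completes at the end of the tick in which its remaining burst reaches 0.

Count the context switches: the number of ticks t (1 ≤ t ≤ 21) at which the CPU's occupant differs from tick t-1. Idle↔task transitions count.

context switches = 8

t=0: queue=[A,C] q_used=0 → run A
t=1: queue=[A,C,E] q_used=1 → run A
t=2: queue=[A,C,E] q_used=2 → run A
t=3: queue=[C,E,A] q_used=0 → run C
t=4: queue=[C,E,A] q_used=1 → run C
t=5: queue=[C,E,A] q_used=2 → run C
t=6: queue=[E,A,C] q_used=0 → run E
t=7: queue=[E,A,C] q_used=1 → run E
t=8: queue=[E,A,C] q_used=2 → run E
t=9: queue=[A,C,E] q_used=0 → run A
t=10: queue=[A,C,E] q_used=1 → run A
t=11: queue=[A,C,E] q_used=2 → run A
t=12: queue=[C,E,A] q_used=0 → run C
t=13: queue=[C,E,A] q_used=1 → run C
t=14: queue=[C,E,A] q_used=2 → run C
t=15: queue=[E,A,C] q_used=0 → run E
t=16: queue=[E,A,C] q_used=1 → run E
t=17: queue=[A,C] q_used=0 → run A
t=18: queue=[A,C] q_used=1 → run A
t=19: queue=[C] q_used=0 → run C
t=20: queue=[C] q_used=1 → run C
t=21: (idle)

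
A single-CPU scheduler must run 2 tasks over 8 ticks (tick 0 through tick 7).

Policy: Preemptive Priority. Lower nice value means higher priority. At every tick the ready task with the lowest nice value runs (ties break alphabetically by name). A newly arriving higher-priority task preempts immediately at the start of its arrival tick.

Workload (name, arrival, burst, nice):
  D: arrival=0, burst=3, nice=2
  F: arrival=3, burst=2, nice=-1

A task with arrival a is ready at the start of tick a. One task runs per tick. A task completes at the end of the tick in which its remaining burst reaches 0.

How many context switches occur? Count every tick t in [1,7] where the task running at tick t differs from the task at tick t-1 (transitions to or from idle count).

context switches = 2

t=0: ready={D} → run D
t=1: ready={D} → run D
t=2: ready={D} → run D
t=3: ready={F} → run F
t=4: ready={F} → run F
t=5: (idle)
t=6: (idle)
t=7: (idle)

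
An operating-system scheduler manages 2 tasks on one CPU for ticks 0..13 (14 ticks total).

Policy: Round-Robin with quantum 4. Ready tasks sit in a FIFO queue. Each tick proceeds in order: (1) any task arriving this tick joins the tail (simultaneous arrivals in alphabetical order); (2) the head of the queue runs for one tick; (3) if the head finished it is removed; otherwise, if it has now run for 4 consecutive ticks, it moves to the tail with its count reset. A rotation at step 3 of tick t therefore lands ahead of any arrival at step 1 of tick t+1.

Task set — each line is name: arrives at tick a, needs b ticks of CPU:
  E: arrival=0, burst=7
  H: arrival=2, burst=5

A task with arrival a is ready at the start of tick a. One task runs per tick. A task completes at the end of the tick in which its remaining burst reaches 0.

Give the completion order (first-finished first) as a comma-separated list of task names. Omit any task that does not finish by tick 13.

t=0: queue=[E] q_used=0 → run E
t=1: queue=[E] q_used=1 → run E
t=2: queue=[E,H] q_used=2 → run E
t=3: queue=[E,H] q_used=3 → run E
t=4: queue=[H,E] q_used=0 → run H
t=5: queue=[H,E] q_used=1 → run H
t=6: queue=[H,E] q_used=2 → run H
t=7: queue=[H,E] q_used=3 → run H
t=8: queue=[E,H] q_used=0 → run E
t=9: queue=[E,H] q_used=1 → run E
t=10: queue=[E,H] q_used=2 → run E
t=11: queue=[H] q_used=0 → run H
t=12: (idle)
t=13: (idle)

completion order = E, H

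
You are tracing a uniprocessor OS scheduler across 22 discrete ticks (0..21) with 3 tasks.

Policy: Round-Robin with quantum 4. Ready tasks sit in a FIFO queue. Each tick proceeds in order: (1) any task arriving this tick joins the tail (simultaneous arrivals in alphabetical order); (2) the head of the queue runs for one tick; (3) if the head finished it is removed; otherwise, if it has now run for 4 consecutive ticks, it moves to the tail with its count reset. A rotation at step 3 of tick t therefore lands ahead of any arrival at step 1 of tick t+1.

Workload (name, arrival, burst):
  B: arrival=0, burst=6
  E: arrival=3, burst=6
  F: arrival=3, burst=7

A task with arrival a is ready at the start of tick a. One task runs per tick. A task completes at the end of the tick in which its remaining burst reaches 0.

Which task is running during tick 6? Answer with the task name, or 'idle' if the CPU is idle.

running at tick 6 = E

t=0: queue=[B] q_used=0 → run B
t=1: queue=[B] q_used=1 → run B
t=2: queue=[B] q_used=2 → run B
t=3: queue=[B,E,F] q_used=3 → run B
t=4: queue=[E,F,B] q_used=0 → run E
t=5: queue=[E,F,B] q_used=1 → run E
t=6: queue=[E,F,B] q_used=2 → run E
t=7: queue=[E,F,B] q_used=3 → run E
t=8: queue=[F,B,E] q_used=0 → run F
t=9: queue=[F,B,E] q_used=1 → run F
t=10: queue=[F,B,E] q_used=2 → run F
t=11: queue=[F,B,E] q_used=3 → run F
t=12: queue=[B,E,F] q_used=0 → run B
t=13: queue=[B,E,F] q_used=1 → run B
t=14: queue=[E,F] q_used=0 → run E
t=15: queue=[E,F] q_used=1 → run E
t=16: queue=[F] q_used=0 → run F
t=17: queue=[F] q_used=1 → run F
t=18: queue=[F] q_used=2 → run F
t=19: (idle)
t=20: (idle)
t=21: (idle)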